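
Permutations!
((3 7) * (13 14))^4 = (14)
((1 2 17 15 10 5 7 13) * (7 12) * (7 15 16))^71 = (1 13 7 16 17 2)(5 10 15 12)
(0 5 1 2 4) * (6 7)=[5, 2, 4, 3, 0, 1, 7, 6]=(0 5 1 2 4)(6 7)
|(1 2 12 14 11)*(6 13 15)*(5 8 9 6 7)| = |(1 2 12 14 11)(5 8 9 6 13 15 7)| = 35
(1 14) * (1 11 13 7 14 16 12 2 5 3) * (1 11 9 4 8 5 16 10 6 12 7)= [0, 10, 16, 11, 8, 3, 12, 14, 5, 4, 6, 13, 2, 1, 9, 15, 7]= (1 10 6 12 2 16 7 14 9 4 8 5 3 11 13)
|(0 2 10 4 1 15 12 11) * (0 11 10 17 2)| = 10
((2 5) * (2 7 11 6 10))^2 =(2 7 6)(5 11 10)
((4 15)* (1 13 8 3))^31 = ((1 13 8 3)(4 15))^31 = (1 3 8 13)(4 15)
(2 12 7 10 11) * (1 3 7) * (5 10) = [0, 3, 12, 7, 4, 10, 6, 5, 8, 9, 11, 2, 1] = (1 3 7 5 10 11 2 12)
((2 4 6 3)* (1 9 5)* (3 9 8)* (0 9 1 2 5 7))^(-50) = (0 9 7)(1 6 4 2 5 3 8)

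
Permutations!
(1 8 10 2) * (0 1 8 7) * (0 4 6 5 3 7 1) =(2 8 10)(3 7 4 6 5) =[0, 1, 8, 7, 6, 3, 5, 4, 10, 9, 2]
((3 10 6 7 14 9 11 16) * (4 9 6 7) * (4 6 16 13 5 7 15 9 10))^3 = ((3 4 10 15 9 11 13 5 7 14 16))^3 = (3 15 13 14 4 9 5 16 10 11 7)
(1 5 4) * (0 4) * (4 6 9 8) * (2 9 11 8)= (0 6 11 8 4 1 5)(2 9)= [6, 5, 9, 3, 1, 0, 11, 7, 4, 2, 10, 8]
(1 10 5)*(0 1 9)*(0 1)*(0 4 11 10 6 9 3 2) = (0 4 11 10 5 3 2)(1 6 9) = [4, 6, 0, 2, 11, 3, 9, 7, 8, 1, 5, 10]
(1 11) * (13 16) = [0, 11, 2, 3, 4, 5, 6, 7, 8, 9, 10, 1, 12, 16, 14, 15, 13] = (1 11)(13 16)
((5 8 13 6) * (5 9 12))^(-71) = (5 8 13 6 9 12)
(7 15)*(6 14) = (6 14)(7 15) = [0, 1, 2, 3, 4, 5, 14, 15, 8, 9, 10, 11, 12, 13, 6, 7]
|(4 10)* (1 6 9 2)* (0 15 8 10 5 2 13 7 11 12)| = 14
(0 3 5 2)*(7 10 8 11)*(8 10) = [3, 1, 0, 5, 4, 2, 6, 8, 11, 9, 10, 7] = (0 3 5 2)(7 8 11)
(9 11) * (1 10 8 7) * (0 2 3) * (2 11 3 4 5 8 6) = (0 11 9 3)(1 10 6 2 4 5 8 7) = [11, 10, 4, 0, 5, 8, 2, 1, 7, 3, 6, 9]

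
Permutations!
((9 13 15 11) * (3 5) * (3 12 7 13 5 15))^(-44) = ((3 15 11 9 5 12 7 13))^(-44) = (3 5)(7 11)(9 13)(12 15)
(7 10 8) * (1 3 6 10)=(1 3 6 10 8 7)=[0, 3, 2, 6, 4, 5, 10, 1, 7, 9, 8]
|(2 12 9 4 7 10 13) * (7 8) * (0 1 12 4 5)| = |(0 1 12 9 5)(2 4 8 7 10 13)| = 30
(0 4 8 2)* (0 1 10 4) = [0, 10, 1, 3, 8, 5, 6, 7, 2, 9, 4] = (1 10 4 8 2)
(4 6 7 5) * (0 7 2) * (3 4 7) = [3, 1, 0, 4, 6, 7, 2, 5] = (0 3 4 6 2)(5 7)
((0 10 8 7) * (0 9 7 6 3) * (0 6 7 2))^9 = (0 7)(2 8)(3 6)(9 10)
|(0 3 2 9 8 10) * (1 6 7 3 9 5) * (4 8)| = 30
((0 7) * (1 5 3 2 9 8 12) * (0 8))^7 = (0 2 5 12 7 9 3 1 8)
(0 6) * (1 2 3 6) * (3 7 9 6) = (0 1 2 7 9 6) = [1, 2, 7, 3, 4, 5, 0, 9, 8, 6]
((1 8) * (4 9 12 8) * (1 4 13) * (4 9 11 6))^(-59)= (1 13)(4 11 6)(8 9 12)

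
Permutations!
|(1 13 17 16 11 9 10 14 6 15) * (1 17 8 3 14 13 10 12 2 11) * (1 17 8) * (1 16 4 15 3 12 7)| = 39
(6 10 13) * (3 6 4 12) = (3 6 10 13 4 12) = [0, 1, 2, 6, 12, 5, 10, 7, 8, 9, 13, 11, 3, 4]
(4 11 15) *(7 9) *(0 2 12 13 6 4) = (0 2 12 13 6 4 11 15)(7 9) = [2, 1, 12, 3, 11, 5, 4, 9, 8, 7, 10, 15, 13, 6, 14, 0]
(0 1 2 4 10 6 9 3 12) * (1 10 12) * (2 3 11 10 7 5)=(0 7 5 2 4 12)(1 3)(6 9 11 10)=[7, 3, 4, 1, 12, 2, 9, 5, 8, 11, 6, 10, 0]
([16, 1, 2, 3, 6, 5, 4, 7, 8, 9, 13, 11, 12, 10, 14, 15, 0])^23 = [16, 1, 2, 3, 6, 5, 4, 7, 8, 9, 13, 11, 12, 10, 14, 15, 0]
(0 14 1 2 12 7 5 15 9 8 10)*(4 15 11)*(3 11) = (0 14 1 2 12 7 5 3 11 4 15 9 8 10) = [14, 2, 12, 11, 15, 3, 6, 5, 10, 8, 0, 4, 7, 13, 1, 9]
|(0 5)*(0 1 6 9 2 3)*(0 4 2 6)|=6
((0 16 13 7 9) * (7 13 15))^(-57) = (0 7 16 9 15)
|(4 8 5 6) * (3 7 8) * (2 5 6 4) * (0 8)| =8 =|(0 8 6 2 5 4 3 7)|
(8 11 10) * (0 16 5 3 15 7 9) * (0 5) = (0 16)(3 15 7 9 5)(8 11 10) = [16, 1, 2, 15, 4, 3, 6, 9, 11, 5, 8, 10, 12, 13, 14, 7, 0]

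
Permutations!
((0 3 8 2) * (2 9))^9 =((0 3 8 9 2))^9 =(0 2 9 8 3)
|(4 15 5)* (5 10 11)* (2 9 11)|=|(2 9 11 5 4 15 10)|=7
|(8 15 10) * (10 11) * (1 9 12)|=|(1 9 12)(8 15 11 10)|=12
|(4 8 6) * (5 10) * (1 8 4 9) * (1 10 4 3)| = |(1 8 6 9 10 5 4 3)| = 8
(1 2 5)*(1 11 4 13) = (1 2 5 11 4 13) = [0, 2, 5, 3, 13, 11, 6, 7, 8, 9, 10, 4, 12, 1]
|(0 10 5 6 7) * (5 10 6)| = |(10)(0 6 7)| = 3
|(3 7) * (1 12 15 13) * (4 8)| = 4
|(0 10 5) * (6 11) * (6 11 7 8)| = |(11)(0 10 5)(6 7 8)| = 3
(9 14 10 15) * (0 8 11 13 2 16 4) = (0 8 11 13 2 16 4)(9 14 10 15) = [8, 1, 16, 3, 0, 5, 6, 7, 11, 14, 15, 13, 12, 2, 10, 9, 4]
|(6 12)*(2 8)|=2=|(2 8)(6 12)|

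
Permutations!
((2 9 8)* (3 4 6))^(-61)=((2 9 8)(3 4 6))^(-61)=(2 8 9)(3 6 4)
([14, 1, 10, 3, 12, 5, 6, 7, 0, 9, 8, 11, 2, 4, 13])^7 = [8, 1, 12, 3, 13, 5, 6, 7, 10, 9, 2, 11, 4, 14, 0]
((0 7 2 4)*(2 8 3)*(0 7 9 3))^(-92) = (0 8 7 4 2 3 9)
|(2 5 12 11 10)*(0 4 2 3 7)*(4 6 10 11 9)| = 5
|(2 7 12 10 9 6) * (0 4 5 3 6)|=10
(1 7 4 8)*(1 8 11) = (1 7 4 11) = [0, 7, 2, 3, 11, 5, 6, 4, 8, 9, 10, 1]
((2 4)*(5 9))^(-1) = (2 4)(5 9)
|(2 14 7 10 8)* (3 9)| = 10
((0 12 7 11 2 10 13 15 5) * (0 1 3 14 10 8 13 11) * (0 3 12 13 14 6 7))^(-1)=(0 12 1 5 15 13)(2 11 10 14 8)(3 7 6)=((0 13 15 5 1 12)(2 8 14 10 11)(3 6 7))^(-1)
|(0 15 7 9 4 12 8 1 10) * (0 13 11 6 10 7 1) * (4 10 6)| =11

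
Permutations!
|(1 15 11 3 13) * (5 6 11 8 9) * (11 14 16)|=|(1 15 8 9 5 6 14 16 11 3 13)|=11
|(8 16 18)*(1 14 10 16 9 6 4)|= 9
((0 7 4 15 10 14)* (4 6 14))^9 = ((0 7 6 14)(4 15 10))^9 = (15)(0 7 6 14)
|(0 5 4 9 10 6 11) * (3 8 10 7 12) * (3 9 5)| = |(0 3 8 10 6 11)(4 5)(7 12 9)| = 6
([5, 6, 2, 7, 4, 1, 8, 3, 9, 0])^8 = [1, 8, 2, 3, 4, 6, 9, 7, 0, 5]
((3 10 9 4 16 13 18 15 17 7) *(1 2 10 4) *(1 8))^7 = (1 10 8 2 9)(3 7 17 15 18 13 16 4)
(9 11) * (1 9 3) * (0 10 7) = (0 10 7)(1 9 11 3) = [10, 9, 2, 1, 4, 5, 6, 0, 8, 11, 7, 3]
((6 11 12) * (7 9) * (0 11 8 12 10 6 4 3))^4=(0 8)(3 6)(4 10)(11 12)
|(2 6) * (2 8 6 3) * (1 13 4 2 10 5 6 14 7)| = 11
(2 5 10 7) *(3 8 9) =[0, 1, 5, 8, 4, 10, 6, 2, 9, 3, 7] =(2 5 10 7)(3 8 9)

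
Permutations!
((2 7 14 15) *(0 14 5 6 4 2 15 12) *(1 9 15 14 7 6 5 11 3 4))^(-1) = (0 12 14 15 9 1 6 2 4 3 11 7) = ((0 7 11 3 4 2 6 1 9 15 14 12))^(-1)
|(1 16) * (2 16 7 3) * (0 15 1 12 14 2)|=20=|(0 15 1 7 3)(2 16 12 14)|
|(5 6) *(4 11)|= |(4 11)(5 6)|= 2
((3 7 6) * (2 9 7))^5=(9)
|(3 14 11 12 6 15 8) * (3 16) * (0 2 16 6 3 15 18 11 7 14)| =10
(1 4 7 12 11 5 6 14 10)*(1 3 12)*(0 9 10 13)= (0 9 10 3 12 11 5 6 14 13)(1 4 7)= [9, 4, 2, 12, 7, 6, 14, 1, 8, 10, 3, 5, 11, 0, 13]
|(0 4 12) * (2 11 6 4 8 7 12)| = 4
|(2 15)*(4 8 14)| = |(2 15)(4 8 14)| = 6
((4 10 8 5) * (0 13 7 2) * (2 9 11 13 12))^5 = (0 2 12)(4 10 8 5)(7 9 11 13)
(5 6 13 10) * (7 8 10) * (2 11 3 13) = (2 11 3 13 7 8 10 5 6) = [0, 1, 11, 13, 4, 6, 2, 8, 10, 9, 5, 3, 12, 7]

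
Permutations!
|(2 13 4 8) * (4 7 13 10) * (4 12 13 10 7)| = |(2 7 10 12 13 4 8)| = 7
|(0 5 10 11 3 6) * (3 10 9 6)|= |(0 5 9 6)(10 11)|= 4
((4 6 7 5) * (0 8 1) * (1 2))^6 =(0 2)(1 8)(4 7)(5 6)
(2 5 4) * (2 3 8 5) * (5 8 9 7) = (3 9 7 5 4) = [0, 1, 2, 9, 3, 4, 6, 5, 8, 7]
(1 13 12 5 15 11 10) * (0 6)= (0 6)(1 13 12 5 15 11 10)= [6, 13, 2, 3, 4, 15, 0, 7, 8, 9, 1, 10, 5, 12, 14, 11]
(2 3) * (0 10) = [10, 1, 3, 2, 4, 5, 6, 7, 8, 9, 0] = (0 10)(2 3)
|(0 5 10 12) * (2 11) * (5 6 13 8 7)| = 8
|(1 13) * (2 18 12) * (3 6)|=|(1 13)(2 18 12)(3 6)|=6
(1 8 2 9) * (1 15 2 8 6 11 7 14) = (1 6 11 7 14)(2 9 15) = [0, 6, 9, 3, 4, 5, 11, 14, 8, 15, 10, 7, 12, 13, 1, 2]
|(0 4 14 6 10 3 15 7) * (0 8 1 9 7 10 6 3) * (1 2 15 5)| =12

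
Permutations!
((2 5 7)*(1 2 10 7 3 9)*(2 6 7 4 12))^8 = ((1 6 7 10 4 12 2 5 3 9))^8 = (1 3 2 4 7)(5 12 10 6 9)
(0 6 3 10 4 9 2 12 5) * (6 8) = (0 8 6 3 10 4 9 2 12 5) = [8, 1, 12, 10, 9, 0, 3, 7, 6, 2, 4, 11, 5]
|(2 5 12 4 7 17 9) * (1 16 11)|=21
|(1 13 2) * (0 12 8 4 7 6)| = 6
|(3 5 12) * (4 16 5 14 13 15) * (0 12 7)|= 10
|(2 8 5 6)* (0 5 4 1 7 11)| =|(0 5 6 2 8 4 1 7 11)| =9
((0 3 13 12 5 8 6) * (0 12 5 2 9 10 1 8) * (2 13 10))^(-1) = (0 5 13 12 6 8 1 10 3)(2 9)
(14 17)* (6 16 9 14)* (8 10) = (6 16 9 14 17)(8 10) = [0, 1, 2, 3, 4, 5, 16, 7, 10, 14, 8, 11, 12, 13, 17, 15, 9, 6]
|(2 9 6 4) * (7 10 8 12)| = |(2 9 6 4)(7 10 8 12)| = 4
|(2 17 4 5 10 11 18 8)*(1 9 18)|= 10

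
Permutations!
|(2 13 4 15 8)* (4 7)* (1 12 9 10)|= 12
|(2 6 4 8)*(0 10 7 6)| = 7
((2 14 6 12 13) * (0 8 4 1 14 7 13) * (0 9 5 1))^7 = ((0 8 4)(1 14 6 12 9 5)(2 7 13))^7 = (0 8 4)(1 14 6 12 9 5)(2 7 13)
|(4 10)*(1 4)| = |(1 4 10)| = 3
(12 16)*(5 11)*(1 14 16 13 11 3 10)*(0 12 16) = (16)(0 12 13 11 5 3 10 1 14) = [12, 14, 2, 10, 4, 3, 6, 7, 8, 9, 1, 5, 13, 11, 0, 15, 16]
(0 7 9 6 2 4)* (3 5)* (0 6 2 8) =(0 7 9 2 4 6 8)(3 5) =[7, 1, 4, 5, 6, 3, 8, 9, 0, 2]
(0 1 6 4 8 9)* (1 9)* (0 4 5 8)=(0 9 4)(1 6 5 8)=[9, 6, 2, 3, 0, 8, 5, 7, 1, 4]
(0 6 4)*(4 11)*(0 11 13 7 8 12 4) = (0 6 13 7 8 12 4 11) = [6, 1, 2, 3, 11, 5, 13, 8, 12, 9, 10, 0, 4, 7]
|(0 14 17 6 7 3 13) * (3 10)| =|(0 14 17 6 7 10 3 13)| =8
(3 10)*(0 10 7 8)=(0 10 3 7 8)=[10, 1, 2, 7, 4, 5, 6, 8, 0, 9, 3]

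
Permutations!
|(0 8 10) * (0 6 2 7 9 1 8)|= |(1 8 10 6 2 7 9)|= 7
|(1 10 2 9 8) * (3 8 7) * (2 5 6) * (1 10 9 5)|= |(1 9 7 3 8 10)(2 5 6)|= 6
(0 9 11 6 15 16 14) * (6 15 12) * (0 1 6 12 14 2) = (0 9 11 15 16 2)(1 6 14) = [9, 6, 0, 3, 4, 5, 14, 7, 8, 11, 10, 15, 12, 13, 1, 16, 2]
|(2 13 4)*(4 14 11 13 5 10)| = |(2 5 10 4)(11 13 14)| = 12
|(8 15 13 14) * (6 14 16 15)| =3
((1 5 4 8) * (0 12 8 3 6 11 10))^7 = (0 6 5 12 11 4 8 10 3 1)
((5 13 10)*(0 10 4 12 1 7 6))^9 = ((0 10 5 13 4 12 1 7 6))^9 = (13)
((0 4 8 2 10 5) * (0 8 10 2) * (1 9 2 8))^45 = (0 9 10 8 1 4 2 5)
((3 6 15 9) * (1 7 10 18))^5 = (1 7 10 18)(3 6 15 9)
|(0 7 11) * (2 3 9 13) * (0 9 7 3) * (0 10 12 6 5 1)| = 12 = |(0 3 7 11 9 13 2 10 12 6 5 1)|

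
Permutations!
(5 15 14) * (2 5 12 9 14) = [0, 1, 5, 3, 4, 15, 6, 7, 8, 14, 10, 11, 9, 13, 12, 2] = (2 5 15)(9 14 12)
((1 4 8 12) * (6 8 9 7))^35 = (12)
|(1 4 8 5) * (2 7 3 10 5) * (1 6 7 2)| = |(1 4 8)(3 10 5 6 7)| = 15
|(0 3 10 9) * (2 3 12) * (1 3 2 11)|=7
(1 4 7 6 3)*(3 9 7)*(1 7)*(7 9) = (1 4 3 9)(6 7) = [0, 4, 2, 9, 3, 5, 7, 6, 8, 1]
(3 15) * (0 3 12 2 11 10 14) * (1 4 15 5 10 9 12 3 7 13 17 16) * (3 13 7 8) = (0 8 3 5 10 14)(1 4 15 13 17 16)(2 11 9 12) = [8, 4, 11, 5, 15, 10, 6, 7, 3, 12, 14, 9, 2, 17, 0, 13, 1, 16]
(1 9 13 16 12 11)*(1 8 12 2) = (1 9 13 16 2)(8 12 11) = [0, 9, 1, 3, 4, 5, 6, 7, 12, 13, 10, 8, 11, 16, 14, 15, 2]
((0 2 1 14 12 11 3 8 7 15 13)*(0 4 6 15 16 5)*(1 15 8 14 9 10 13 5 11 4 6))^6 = (0 15)(1 7 4 8 12 6 14 13 3 10 11 9 16)(2 5)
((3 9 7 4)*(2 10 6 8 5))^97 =((2 10 6 8 5)(3 9 7 4))^97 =(2 6 5 10 8)(3 9 7 4)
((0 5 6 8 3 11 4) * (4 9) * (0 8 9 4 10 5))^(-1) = ((3 11 4 8)(5 6 9 10))^(-1) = (3 8 4 11)(5 10 9 6)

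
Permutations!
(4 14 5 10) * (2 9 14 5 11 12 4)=(2 9 14 11 12 4 5 10)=[0, 1, 9, 3, 5, 10, 6, 7, 8, 14, 2, 12, 4, 13, 11]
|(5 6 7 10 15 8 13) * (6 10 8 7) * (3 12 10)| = 8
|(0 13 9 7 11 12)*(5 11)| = |(0 13 9 7 5 11 12)| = 7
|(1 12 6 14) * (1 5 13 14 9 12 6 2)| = |(1 6 9 12 2)(5 13 14)| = 15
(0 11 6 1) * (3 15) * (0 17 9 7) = (0 11 6 1 17 9 7)(3 15) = [11, 17, 2, 15, 4, 5, 1, 0, 8, 7, 10, 6, 12, 13, 14, 3, 16, 9]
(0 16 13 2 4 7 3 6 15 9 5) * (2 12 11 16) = (0 2 4 7 3 6 15 9 5)(11 16 13 12) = [2, 1, 4, 6, 7, 0, 15, 3, 8, 5, 10, 16, 11, 12, 14, 9, 13]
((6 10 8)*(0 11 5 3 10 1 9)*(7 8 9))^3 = ((0 11 5 3 10 9)(1 7 8 6))^3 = (0 3)(1 6 8 7)(5 9)(10 11)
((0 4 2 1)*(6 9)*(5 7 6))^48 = ((0 4 2 1)(5 7 6 9))^48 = (9)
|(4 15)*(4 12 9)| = 4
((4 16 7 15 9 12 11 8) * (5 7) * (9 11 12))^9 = ((4 16 5 7 15 11 8))^9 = (4 5 15 8 16 7 11)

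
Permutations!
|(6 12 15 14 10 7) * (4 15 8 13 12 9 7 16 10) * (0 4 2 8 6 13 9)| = 22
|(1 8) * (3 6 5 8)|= |(1 3 6 5 8)|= 5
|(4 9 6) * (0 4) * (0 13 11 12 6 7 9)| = 4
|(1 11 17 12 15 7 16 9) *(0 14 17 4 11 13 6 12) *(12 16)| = |(0 14 17)(1 13 6 16 9)(4 11)(7 12 15)| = 30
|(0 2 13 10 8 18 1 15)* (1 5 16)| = |(0 2 13 10 8 18 5 16 1 15)| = 10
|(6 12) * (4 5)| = |(4 5)(6 12)| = 2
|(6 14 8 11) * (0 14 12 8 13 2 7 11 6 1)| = 21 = |(0 14 13 2 7 11 1)(6 12 8)|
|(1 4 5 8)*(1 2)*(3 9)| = 10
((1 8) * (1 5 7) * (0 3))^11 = (0 3)(1 7 5 8)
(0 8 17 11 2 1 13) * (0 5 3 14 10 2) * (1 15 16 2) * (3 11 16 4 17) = [8, 13, 15, 14, 17, 11, 6, 7, 3, 9, 1, 0, 12, 5, 10, 4, 2, 16] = (0 8 3 14 10 1 13 5 11)(2 15 4 17 16)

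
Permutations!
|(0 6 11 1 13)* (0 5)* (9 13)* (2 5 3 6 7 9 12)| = 11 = |(0 7 9 13 3 6 11 1 12 2 5)|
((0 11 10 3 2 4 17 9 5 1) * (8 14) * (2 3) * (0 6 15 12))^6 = (0 9)(1 10)(2 6)(4 15)(5 11)(12 17)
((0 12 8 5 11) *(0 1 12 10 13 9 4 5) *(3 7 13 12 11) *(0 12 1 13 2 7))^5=((0 10 1 11 13 9 4 5 3)(2 7)(8 12))^5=(0 9 10 4 1 5 11 3 13)(2 7)(8 12)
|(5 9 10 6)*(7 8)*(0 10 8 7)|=6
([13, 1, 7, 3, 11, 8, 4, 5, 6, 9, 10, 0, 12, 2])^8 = (0 11 4 6 8 5 7 2 13)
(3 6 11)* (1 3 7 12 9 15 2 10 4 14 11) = (1 3 6)(2 10 4 14 11 7 12 9 15) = [0, 3, 10, 6, 14, 5, 1, 12, 8, 15, 4, 7, 9, 13, 11, 2]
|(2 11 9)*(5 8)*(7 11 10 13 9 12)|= 12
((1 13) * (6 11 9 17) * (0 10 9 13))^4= (0 6)(1 17)(9 13)(10 11)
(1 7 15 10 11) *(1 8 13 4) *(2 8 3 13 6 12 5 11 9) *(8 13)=[0, 7, 13, 8, 1, 11, 12, 15, 6, 2, 9, 3, 5, 4, 14, 10]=(1 7 15 10 9 2 13 4)(3 8 6 12 5 11)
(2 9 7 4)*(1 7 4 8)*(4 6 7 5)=(1 5 4 2 9 6 7 8)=[0, 5, 9, 3, 2, 4, 7, 8, 1, 6]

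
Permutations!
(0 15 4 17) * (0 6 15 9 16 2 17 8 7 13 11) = (0 9 16 2 17 6 15 4 8 7 13 11) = [9, 1, 17, 3, 8, 5, 15, 13, 7, 16, 10, 0, 12, 11, 14, 4, 2, 6]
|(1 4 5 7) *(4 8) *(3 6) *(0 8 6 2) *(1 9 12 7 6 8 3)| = 15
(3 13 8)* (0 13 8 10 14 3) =(0 13 10 14 3 8) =[13, 1, 2, 8, 4, 5, 6, 7, 0, 9, 14, 11, 12, 10, 3]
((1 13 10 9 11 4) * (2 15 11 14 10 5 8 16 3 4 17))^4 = (17)(1 16 13 3 5 4 8)(9 14 10)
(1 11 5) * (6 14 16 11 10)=[0, 10, 2, 3, 4, 1, 14, 7, 8, 9, 6, 5, 12, 13, 16, 15, 11]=(1 10 6 14 16 11 5)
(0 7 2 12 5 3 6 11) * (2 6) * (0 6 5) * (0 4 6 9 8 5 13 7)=[0, 1, 12, 2, 6, 3, 11, 13, 5, 8, 10, 9, 4, 7]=(2 12 4 6 11 9 8 5 3)(7 13)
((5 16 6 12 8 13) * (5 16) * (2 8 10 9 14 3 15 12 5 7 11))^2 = (2 13 6 7)(3 12 9)(5 11 8 16)(10 14 15)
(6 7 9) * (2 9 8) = (2 9 6 7 8) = [0, 1, 9, 3, 4, 5, 7, 8, 2, 6]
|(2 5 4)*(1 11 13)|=|(1 11 13)(2 5 4)|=3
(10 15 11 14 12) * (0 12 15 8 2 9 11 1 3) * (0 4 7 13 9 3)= [12, 0, 3, 4, 7, 5, 6, 13, 2, 11, 8, 14, 10, 9, 15, 1]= (0 12 10 8 2 3 4 7 13 9 11 14 15 1)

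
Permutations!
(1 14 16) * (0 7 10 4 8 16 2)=(0 7 10 4 8 16 1 14 2)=[7, 14, 0, 3, 8, 5, 6, 10, 16, 9, 4, 11, 12, 13, 2, 15, 1]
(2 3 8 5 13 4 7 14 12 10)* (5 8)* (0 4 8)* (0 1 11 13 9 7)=(0 4)(1 11 13 8)(2 3 5 9 7 14 12 10)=[4, 11, 3, 5, 0, 9, 6, 14, 1, 7, 2, 13, 10, 8, 12]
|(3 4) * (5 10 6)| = 6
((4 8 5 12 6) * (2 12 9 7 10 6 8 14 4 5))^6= (14)(5 9 7 10 6)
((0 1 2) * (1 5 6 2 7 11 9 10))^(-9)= (0 2 6 5)(1 7 11 9 10)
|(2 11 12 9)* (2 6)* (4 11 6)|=|(2 6)(4 11 12 9)|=4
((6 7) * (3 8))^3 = (3 8)(6 7)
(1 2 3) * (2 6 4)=(1 6 4 2 3)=[0, 6, 3, 1, 2, 5, 4]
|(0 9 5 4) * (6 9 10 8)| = 7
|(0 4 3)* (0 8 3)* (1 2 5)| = 6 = |(0 4)(1 2 5)(3 8)|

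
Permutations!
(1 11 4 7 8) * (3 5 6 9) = (1 11 4 7 8)(3 5 6 9) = [0, 11, 2, 5, 7, 6, 9, 8, 1, 3, 10, 4]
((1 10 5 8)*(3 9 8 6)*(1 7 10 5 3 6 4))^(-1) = ((1 5 4)(3 9 8 7 10))^(-1) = (1 4 5)(3 10 7 8 9)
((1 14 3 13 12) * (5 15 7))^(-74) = (1 14 3 13 12)(5 15 7) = ((1 14 3 13 12)(5 15 7))^(-74)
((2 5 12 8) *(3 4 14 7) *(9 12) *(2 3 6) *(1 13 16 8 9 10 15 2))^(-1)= (1 6 7 14 4 3 8 16 13)(2 15 10 5)(9 12)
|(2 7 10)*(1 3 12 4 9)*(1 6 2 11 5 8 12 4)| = 12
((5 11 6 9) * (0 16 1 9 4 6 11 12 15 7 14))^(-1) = (0 14 7 15 12 5 9 1 16)(4 6)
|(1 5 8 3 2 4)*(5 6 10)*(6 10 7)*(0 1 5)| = |(0 1 10)(2 4 5 8 3)(6 7)| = 30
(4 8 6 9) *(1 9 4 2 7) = (1 9 2 7)(4 8 6) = [0, 9, 7, 3, 8, 5, 4, 1, 6, 2]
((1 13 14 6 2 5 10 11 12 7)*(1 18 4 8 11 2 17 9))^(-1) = ((1 13 14 6 17 9)(2 5 10)(4 8 11 12 7 18))^(-1) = (1 9 17 6 14 13)(2 10 5)(4 18 7 12 11 8)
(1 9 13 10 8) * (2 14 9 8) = [0, 8, 14, 3, 4, 5, 6, 7, 1, 13, 2, 11, 12, 10, 9] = (1 8)(2 14 9 13 10)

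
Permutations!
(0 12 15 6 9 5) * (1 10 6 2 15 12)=(0 1 10 6 9 5)(2 15)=[1, 10, 15, 3, 4, 0, 9, 7, 8, 5, 6, 11, 12, 13, 14, 2]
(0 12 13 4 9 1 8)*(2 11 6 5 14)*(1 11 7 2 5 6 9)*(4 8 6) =(0 12 13 8)(1 6 4)(2 7)(5 14)(9 11) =[12, 6, 7, 3, 1, 14, 4, 2, 0, 11, 10, 9, 13, 8, 5]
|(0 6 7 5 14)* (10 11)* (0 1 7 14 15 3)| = |(0 6 14 1 7 5 15 3)(10 11)| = 8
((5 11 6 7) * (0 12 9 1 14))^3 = (0 1 12 14 9)(5 7 6 11)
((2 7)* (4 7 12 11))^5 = (12)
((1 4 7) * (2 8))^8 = ((1 4 7)(2 8))^8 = (8)(1 7 4)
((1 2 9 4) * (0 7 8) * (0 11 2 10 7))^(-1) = (1 4 9 2 11 8 7 10)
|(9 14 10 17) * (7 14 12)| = 6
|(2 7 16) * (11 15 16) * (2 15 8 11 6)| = |(2 7 6)(8 11)(15 16)| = 6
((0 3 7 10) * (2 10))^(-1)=((0 3 7 2 10))^(-1)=(0 10 2 7 3)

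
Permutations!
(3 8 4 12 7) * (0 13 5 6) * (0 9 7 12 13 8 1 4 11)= (0 8 11)(1 4 13 5 6 9 7 3)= [8, 4, 2, 1, 13, 6, 9, 3, 11, 7, 10, 0, 12, 5]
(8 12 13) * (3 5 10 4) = (3 5 10 4)(8 12 13) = [0, 1, 2, 5, 3, 10, 6, 7, 12, 9, 4, 11, 13, 8]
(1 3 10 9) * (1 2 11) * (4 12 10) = (1 3 4 12 10 9 2 11) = [0, 3, 11, 4, 12, 5, 6, 7, 8, 2, 9, 1, 10]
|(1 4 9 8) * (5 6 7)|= 12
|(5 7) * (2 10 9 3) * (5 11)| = 12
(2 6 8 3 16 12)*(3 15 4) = (2 6 8 15 4 3 16 12) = [0, 1, 6, 16, 3, 5, 8, 7, 15, 9, 10, 11, 2, 13, 14, 4, 12]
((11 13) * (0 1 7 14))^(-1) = ((0 1 7 14)(11 13))^(-1) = (0 14 7 1)(11 13)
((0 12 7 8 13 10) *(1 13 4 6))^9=((0 12 7 8 4 6 1 13 10))^9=(13)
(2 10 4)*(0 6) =(0 6)(2 10 4) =[6, 1, 10, 3, 2, 5, 0, 7, 8, 9, 4]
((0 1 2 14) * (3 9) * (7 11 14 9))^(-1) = ((0 1 2 9 3 7 11 14))^(-1) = (0 14 11 7 3 9 2 1)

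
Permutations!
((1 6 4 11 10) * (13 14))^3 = (1 11 6 10 4)(13 14)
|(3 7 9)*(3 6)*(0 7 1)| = |(0 7 9 6 3 1)| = 6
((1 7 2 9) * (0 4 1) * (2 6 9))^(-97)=(0 9 6 7 1 4)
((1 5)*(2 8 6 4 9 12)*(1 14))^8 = ((1 5 14)(2 8 6 4 9 12))^8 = (1 14 5)(2 6 9)(4 12 8)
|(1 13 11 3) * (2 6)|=4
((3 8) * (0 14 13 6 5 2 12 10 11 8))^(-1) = (0 3 8 11 10 12 2 5 6 13 14)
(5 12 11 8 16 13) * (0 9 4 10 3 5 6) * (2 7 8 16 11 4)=(0 9 2 7 8 11 16 13 6)(3 5 12 4 10)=[9, 1, 7, 5, 10, 12, 0, 8, 11, 2, 3, 16, 4, 6, 14, 15, 13]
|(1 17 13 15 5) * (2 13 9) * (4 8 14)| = |(1 17 9 2 13 15 5)(4 8 14)| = 21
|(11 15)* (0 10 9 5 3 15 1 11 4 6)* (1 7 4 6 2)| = 35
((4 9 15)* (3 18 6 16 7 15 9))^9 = (3 6 7 4 18 16 15)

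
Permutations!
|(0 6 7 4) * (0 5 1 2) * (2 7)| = |(0 6 2)(1 7 4 5)| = 12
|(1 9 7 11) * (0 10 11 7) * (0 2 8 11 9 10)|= 6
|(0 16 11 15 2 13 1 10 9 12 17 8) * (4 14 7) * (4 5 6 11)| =17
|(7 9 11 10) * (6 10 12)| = |(6 10 7 9 11 12)| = 6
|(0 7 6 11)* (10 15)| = 4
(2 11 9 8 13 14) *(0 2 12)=(0 2 11 9 8 13 14 12)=[2, 1, 11, 3, 4, 5, 6, 7, 13, 8, 10, 9, 0, 14, 12]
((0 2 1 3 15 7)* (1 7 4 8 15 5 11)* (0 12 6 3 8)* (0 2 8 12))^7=((0 8 15 4 2 7)(1 12 6 3 5 11))^7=(0 8 15 4 2 7)(1 12 6 3 5 11)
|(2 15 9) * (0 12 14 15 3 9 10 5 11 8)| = |(0 12 14 15 10 5 11 8)(2 3 9)| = 24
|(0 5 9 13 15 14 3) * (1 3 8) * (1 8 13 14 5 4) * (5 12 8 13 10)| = 4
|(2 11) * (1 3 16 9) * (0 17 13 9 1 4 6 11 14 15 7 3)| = 14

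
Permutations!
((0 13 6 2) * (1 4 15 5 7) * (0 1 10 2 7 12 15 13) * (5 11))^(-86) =((1 4 13 6 7 10 2)(5 12 15 11))^(-86) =(1 10 6 4 2 7 13)(5 15)(11 12)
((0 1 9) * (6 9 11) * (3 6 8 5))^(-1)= ((0 1 11 8 5 3 6 9))^(-1)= (0 9 6 3 5 8 11 1)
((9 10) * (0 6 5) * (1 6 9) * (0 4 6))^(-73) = ((0 9 10 1)(4 6 5))^(-73) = (0 1 10 9)(4 5 6)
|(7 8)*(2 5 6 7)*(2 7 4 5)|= |(4 5 6)(7 8)|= 6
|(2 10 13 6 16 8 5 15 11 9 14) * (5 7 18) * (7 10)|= |(2 7 18 5 15 11 9 14)(6 16 8 10 13)|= 40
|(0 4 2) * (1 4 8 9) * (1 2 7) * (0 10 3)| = |(0 8 9 2 10 3)(1 4 7)| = 6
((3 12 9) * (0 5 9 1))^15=(0 3)(1 9)(5 12)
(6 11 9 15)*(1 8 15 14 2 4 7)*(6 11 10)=(1 8 15 11 9 14 2 4 7)(6 10)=[0, 8, 4, 3, 7, 5, 10, 1, 15, 14, 6, 9, 12, 13, 2, 11]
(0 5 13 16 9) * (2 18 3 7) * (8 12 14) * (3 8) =(0 5 13 16 9)(2 18 8 12 14 3 7) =[5, 1, 18, 7, 4, 13, 6, 2, 12, 0, 10, 11, 14, 16, 3, 15, 9, 17, 8]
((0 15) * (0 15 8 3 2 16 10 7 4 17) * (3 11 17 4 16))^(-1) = (0 17 11 8)(2 3)(7 10 16)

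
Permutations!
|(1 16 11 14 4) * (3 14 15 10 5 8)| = 10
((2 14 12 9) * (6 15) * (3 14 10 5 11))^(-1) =((2 10 5 11 3 14 12 9)(6 15))^(-1) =(2 9 12 14 3 11 5 10)(6 15)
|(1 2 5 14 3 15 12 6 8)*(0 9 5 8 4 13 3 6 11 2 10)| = 15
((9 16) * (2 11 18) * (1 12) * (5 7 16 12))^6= (18)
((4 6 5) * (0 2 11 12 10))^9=(0 10 12 11 2)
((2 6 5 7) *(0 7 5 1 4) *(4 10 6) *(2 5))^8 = ((0 7 5 2 4)(1 10 6))^8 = (0 2 7 4 5)(1 6 10)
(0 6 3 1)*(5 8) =(0 6 3 1)(5 8) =[6, 0, 2, 1, 4, 8, 3, 7, 5]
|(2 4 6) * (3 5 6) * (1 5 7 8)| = 8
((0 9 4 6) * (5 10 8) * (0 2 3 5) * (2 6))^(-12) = ((0 9 4 2 3 5 10 8))^(-12) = (0 3)(2 8)(4 10)(5 9)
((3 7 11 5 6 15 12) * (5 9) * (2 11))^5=((2 11 9 5 6 15 12 3 7))^5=(2 15 11 12 9 3 5 7 6)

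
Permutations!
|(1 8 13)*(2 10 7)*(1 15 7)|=|(1 8 13 15 7 2 10)|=7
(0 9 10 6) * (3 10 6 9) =(0 3 10 9 6) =[3, 1, 2, 10, 4, 5, 0, 7, 8, 6, 9]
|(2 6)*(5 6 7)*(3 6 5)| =4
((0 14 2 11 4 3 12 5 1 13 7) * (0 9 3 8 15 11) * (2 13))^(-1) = ((0 14 13 7 9 3 12 5 1 2)(4 8 15 11))^(-1) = (0 2 1 5 12 3 9 7 13 14)(4 11 15 8)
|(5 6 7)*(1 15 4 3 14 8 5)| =|(1 15 4 3 14 8 5 6 7)| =9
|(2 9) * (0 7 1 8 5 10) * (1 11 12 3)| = |(0 7 11 12 3 1 8 5 10)(2 9)| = 18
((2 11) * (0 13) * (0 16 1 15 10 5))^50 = ((0 13 16 1 15 10 5)(2 11))^50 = (0 13 16 1 15 10 5)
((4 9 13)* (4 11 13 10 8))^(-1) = ((4 9 10 8)(11 13))^(-1) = (4 8 10 9)(11 13)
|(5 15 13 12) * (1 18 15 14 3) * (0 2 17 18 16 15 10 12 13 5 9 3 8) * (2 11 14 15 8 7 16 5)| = 30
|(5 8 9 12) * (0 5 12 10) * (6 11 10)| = |(12)(0 5 8 9 6 11 10)| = 7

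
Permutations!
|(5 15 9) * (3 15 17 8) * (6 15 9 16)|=|(3 9 5 17 8)(6 15 16)|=15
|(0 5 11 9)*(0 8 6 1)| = 7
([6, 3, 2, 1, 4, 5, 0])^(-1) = [6, 3, 2, 1, 4, 5, 0]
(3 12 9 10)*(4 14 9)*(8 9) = (3 12 4 14 8 9 10) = [0, 1, 2, 12, 14, 5, 6, 7, 9, 10, 3, 11, 4, 13, 8]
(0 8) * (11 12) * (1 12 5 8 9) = (0 9 1 12 11 5 8) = [9, 12, 2, 3, 4, 8, 6, 7, 0, 1, 10, 5, 11]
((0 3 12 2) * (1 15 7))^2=(0 12)(1 7 15)(2 3)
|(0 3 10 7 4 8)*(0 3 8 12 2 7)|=|(0 8 3 10)(2 7 4 12)|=4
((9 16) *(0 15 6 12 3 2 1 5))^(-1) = (0 5 1 2 3 12 6 15)(9 16)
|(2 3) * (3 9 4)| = |(2 9 4 3)| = 4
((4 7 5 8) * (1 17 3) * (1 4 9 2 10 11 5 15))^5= (1 15 7 4 3 17)(2 9 8 5 11 10)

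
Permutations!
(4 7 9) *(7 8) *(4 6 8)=(6 8 7 9)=[0, 1, 2, 3, 4, 5, 8, 9, 7, 6]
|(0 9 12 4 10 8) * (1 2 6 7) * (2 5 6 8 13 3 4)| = 20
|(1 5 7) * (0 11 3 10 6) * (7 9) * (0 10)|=12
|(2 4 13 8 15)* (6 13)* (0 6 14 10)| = 9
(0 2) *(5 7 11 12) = (0 2)(5 7 11 12) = [2, 1, 0, 3, 4, 7, 6, 11, 8, 9, 10, 12, 5]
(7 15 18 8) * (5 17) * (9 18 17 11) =[0, 1, 2, 3, 4, 11, 6, 15, 7, 18, 10, 9, 12, 13, 14, 17, 16, 5, 8] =(5 11 9 18 8 7 15 17)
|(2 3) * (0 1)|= 2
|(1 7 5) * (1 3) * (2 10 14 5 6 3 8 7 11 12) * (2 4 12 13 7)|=|(1 11 13 7 6 3)(2 10 14 5 8)(4 12)|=30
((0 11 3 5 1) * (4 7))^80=((0 11 3 5 1)(4 7))^80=(11)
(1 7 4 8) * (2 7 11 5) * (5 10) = [0, 11, 7, 3, 8, 2, 6, 4, 1, 9, 5, 10] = (1 11 10 5 2 7 4 8)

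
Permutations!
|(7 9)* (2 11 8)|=|(2 11 8)(7 9)|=6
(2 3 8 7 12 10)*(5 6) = (2 3 8 7 12 10)(5 6) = [0, 1, 3, 8, 4, 6, 5, 12, 7, 9, 2, 11, 10]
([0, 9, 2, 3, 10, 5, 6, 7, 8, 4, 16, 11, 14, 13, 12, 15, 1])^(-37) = [0, 10, 2, 3, 1, 5, 6, 7, 8, 16, 9, 11, 14, 13, 12, 15, 4]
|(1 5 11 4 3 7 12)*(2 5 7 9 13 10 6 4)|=6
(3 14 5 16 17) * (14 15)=(3 15 14 5 16 17)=[0, 1, 2, 15, 4, 16, 6, 7, 8, 9, 10, 11, 12, 13, 5, 14, 17, 3]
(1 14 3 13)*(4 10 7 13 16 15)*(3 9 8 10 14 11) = (1 11 3 16 15 4 14 9 8 10 7 13) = [0, 11, 2, 16, 14, 5, 6, 13, 10, 8, 7, 3, 12, 1, 9, 4, 15]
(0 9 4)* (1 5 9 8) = [8, 5, 2, 3, 0, 9, 6, 7, 1, 4] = (0 8 1 5 9 4)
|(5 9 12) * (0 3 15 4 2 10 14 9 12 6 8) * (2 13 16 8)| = |(0 3 15 4 13 16 8)(2 10 14 9 6)(5 12)| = 70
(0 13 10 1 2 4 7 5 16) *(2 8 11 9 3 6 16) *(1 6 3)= (0 13 10 6 16)(1 8 11 9)(2 4 7 5)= [13, 8, 4, 3, 7, 2, 16, 5, 11, 1, 6, 9, 12, 10, 14, 15, 0]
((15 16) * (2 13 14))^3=((2 13 14)(15 16))^3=(15 16)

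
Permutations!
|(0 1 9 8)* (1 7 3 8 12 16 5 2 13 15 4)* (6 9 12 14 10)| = |(0 7 3 8)(1 12 16 5 2 13 15 4)(6 9 14 10)| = 8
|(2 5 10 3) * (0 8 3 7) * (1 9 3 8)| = |(0 1 9 3 2 5 10 7)| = 8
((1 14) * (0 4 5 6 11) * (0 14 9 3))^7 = ((0 4 5 6 11 14 1 9 3))^7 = (0 9 14 6 4 3 1 11 5)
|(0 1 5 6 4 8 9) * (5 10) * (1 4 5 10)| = |(10)(0 4 8 9)(5 6)| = 4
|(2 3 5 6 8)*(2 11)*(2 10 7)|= 8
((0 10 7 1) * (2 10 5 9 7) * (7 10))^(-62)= ((0 5 9 10 2 7 1))^(-62)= (0 5 9 10 2 7 1)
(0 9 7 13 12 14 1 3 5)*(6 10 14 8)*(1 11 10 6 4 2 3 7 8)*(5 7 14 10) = (0 9 8 4 2 3 7 13 12 1 14 11 5) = [9, 14, 3, 7, 2, 0, 6, 13, 4, 8, 10, 5, 1, 12, 11]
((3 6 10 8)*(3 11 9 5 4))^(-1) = (3 4 5 9 11 8 10 6)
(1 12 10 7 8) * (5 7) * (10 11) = (1 12 11 10 5 7 8) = [0, 12, 2, 3, 4, 7, 6, 8, 1, 9, 5, 10, 11]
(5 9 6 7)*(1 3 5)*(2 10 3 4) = [0, 4, 10, 5, 2, 9, 7, 1, 8, 6, 3] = (1 4 2 10 3 5 9 6 7)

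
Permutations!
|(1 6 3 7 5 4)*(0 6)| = 7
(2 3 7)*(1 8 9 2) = (1 8 9 2 3 7) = [0, 8, 3, 7, 4, 5, 6, 1, 9, 2]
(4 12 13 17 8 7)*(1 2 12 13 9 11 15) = [0, 2, 12, 3, 13, 5, 6, 4, 7, 11, 10, 15, 9, 17, 14, 1, 16, 8] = (1 2 12 9 11 15)(4 13 17 8 7)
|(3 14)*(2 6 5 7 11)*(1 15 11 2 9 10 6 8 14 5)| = 6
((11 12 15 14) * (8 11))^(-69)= ((8 11 12 15 14))^(-69)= (8 11 12 15 14)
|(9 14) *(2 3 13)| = 6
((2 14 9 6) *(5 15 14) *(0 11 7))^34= (0 11 7)(2 9 15)(5 6 14)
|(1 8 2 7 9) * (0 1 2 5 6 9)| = 8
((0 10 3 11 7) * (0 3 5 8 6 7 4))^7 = (0 11 7 8 10 4 3 6 5)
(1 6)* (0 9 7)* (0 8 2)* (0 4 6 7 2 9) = (1 7 8 9 2 4 6) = [0, 7, 4, 3, 6, 5, 1, 8, 9, 2]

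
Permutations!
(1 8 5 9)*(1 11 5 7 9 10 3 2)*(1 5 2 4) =(1 8 7 9 11 2 5 10 3 4) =[0, 8, 5, 4, 1, 10, 6, 9, 7, 11, 3, 2]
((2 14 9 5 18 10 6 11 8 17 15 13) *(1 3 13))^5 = ((1 3 13 2 14 9 5 18 10 6 11 8 17 15))^5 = (1 9 11 3 5 8 13 18 17 2 10 15 14 6)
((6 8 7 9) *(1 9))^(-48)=((1 9 6 8 7))^(-48)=(1 6 7 9 8)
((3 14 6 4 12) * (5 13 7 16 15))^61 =(3 14 6 4 12)(5 13 7 16 15) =((3 14 6 4 12)(5 13 7 16 15))^61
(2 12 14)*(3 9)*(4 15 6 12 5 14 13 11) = (2 5 14)(3 9)(4 15 6 12 13 11) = [0, 1, 5, 9, 15, 14, 12, 7, 8, 3, 10, 4, 13, 11, 2, 6]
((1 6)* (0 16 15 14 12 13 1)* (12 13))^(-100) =(0 1 14 16 6 13 15)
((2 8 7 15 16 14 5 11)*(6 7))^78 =(2 14 7)(5 15 8)(6 11 16)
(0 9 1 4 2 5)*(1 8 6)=(0 9 8 6 1 4 2 5)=[9, 4, 5, 3, 2, 0, 1, 7, 6, 8]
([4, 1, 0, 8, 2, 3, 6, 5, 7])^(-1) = (0 2 4)(3 5 7 8)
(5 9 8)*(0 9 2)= (0 9 8 5 2)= [9, 1, 0, 3, 4, 2, 6, 7, 5, 8]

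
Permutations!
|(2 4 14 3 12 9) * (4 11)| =|(2 11 4 14 3 12 9)| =7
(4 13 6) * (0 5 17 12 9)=[5, 1, 2, 3, 13, 17, 4, 7, 8, 0, 10, 11, 9, 6, 14, 15, 16, 12]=(0 5 17 12 9)(4 13 6)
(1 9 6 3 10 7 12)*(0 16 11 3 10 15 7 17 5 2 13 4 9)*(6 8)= (0 16 11 3 15 7 12 1)(2 13 4 9 8 6 10 17 5)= [16, 0, 13, 15, 9, 2, 10, 12, 6, 8, 17, 3, 1, 4, 14, 7, 11, 5]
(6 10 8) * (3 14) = (3 14)(6 10 8) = [0, 1, 2, 14, 4, 5, 10, 7, 6, 9, 8, 11, 12, 13, 3]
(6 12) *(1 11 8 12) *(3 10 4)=(1 11 8 12 6)(3 10 4)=[0, 11, 2, 10, 3, 5, 1, 7, 12, 9, 4, 8, 6]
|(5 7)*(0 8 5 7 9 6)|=5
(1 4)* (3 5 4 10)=(1 10 3 5 4)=[0, 10, 2, 5, 1, 4, 6, 7, 8, 9, 3]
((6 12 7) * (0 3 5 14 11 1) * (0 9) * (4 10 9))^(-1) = (0 9 10 4 1 11 14 5 3)(6 7 12)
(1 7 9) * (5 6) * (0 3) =(0 3)(1 7 9)(5 6) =[3, 7, 2, 0, 4, 6, 5, 9, 8, 1]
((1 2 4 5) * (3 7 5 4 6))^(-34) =((1 2 6 3 7 5))^(-34) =(1 6 7)(2 3 5)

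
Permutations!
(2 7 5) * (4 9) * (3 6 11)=(2 7 5)(3 6 11)(4 9)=[0, 1, 7, 6, 9, 2, 11, 5, 8, 4, 10, 3]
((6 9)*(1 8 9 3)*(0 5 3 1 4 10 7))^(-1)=(0 7 10 4 3 5)(1 6 9 8)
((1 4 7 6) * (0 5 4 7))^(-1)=((0 5 4)(1 7 6))^(-1)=(0 4 5)(1 6 7)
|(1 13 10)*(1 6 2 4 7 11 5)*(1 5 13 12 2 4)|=|(1 12 2)(4 7 11 13 10 6)|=6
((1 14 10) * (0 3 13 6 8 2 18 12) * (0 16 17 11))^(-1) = (0 11 17 16 12 18 2 8 6 13 3)(1 10 14)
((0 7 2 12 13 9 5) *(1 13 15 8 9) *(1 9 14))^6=(0 14 7 1 2 13 12 9 15 5 8)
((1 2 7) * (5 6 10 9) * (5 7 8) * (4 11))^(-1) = (1 7 9 10 6 5 8 2)(4 11)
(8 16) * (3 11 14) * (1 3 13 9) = (1 3 11 14 13 9)(8 16) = [0, 3, 2, 11, 4, 5, 6, 7, 16, 1, 10, 14, 12, 9, 13, 15, 8]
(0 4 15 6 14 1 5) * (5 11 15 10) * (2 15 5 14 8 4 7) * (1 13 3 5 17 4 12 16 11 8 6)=(0 7 2 15 1 8 12 16 11 17 4 10 14 13 3 5)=[7, 8, 15, 5, 10, 0, 6, 2, 12, 9, 14, 17, 16, 3, 13, 1, 11, 4]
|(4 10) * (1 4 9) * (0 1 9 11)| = 5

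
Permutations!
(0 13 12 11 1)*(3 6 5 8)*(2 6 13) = (0 2 6 5 8 3 13 12 11 1) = [2, 0, 6, 13, 4, 8, 5, 7, 3, 9, 10, 1, 11, 12]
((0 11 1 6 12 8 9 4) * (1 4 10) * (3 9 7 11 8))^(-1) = ((0 8 7 11 4)(1 6 12 3 9 10))^(-1) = (0 4 11 7 8)(1 10 9 3 12 6)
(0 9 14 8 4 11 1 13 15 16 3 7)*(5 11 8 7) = (0 9 14 7)(1 13 15 16 3 5 11)(4 8) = [9, 13, 2, 5, 8, 11, 6, 0, 4, 14, 10, 1, 12, 15, 7, 16, 3]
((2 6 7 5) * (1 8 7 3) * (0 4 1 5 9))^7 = (0 4 1 8 7 9)(2 5 3 6)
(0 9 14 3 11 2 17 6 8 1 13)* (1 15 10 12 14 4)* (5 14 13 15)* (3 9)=[3, 15, 17, 11, 1, 14, 8, 7, 5, 4, 12, 2, 13, 0, 9, 10, 16, 6]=(0 3 11 2 17 6 8 5 14 9 4 1 15 10 12 13)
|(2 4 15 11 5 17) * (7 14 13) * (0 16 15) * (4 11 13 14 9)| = 28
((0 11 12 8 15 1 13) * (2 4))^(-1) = (0 13 1 15 8 12 11)(2 4)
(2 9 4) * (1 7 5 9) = [0, 7, 1, 3, 2, 9, 6, 5, 8, 4] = (1 7 5 9 4 2)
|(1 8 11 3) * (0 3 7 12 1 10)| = |(0 3 10)(1 8 11 7 12)| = 15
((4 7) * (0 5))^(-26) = (7)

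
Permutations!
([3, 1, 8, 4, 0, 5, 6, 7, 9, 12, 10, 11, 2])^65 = (0 4 3)(2 8 9 12)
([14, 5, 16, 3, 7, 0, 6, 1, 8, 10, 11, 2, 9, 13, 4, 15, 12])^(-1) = [5, 7, 11, 3, 14, 1, 6, 4, 8, 12, 9, 10, 16, 13, 0, 15, 2]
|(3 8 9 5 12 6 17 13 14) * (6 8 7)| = 12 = |(3 7 6 17 13 14)(5 12 8 9)|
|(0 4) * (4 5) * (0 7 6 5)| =4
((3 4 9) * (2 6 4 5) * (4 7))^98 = (9)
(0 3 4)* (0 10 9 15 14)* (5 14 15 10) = (15)(0 3 4 5 14)(9 10) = [3, 1, 2, 4, 5, 14, 6, 7, 8, 10, 9, 11, 12, 13, 0, 15]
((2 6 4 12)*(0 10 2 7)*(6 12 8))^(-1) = ((0 10 2 12 7)(4 8 6))^(-1) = (0 7 12 2 10)(4 6 8)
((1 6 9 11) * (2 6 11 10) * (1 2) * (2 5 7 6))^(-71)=((1 11 5 7 6 9 10))^(-71)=(1 10 9 6 7 5 11)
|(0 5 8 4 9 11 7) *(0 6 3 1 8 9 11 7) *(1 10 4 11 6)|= 28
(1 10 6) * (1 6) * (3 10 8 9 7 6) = (1 8 9 7 6 3 10) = [0, 8, 2, 10, 4, 5, 3, 6, 9, 7, 1]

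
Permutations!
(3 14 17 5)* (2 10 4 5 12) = (2 10 4 5 3 14 17 12) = [0, 1, 10, 14, 5, 3, 6, 7, 8, 9, 4, 11, 2, 13, 17, 15, 16, 12]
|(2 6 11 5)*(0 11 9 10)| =7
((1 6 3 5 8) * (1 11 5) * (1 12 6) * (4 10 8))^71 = ((3 12 6)(4 10 8 11 5))^71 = (3 6 12)(4 10 8 11 5)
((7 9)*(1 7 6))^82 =(1 9)(6 7)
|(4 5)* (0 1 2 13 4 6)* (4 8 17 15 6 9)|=24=|(0 1 2 13 8 17 15 6)(4 5 9)|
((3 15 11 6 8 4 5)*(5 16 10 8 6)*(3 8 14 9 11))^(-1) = (3 15)(4 8 5 11 9 14 10 16) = ((3 15)(4 16 10 14 9 11 5 8))^(-1)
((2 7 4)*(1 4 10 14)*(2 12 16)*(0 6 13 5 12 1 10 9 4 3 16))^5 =(1 9 2 3 4 7 16)(10 14)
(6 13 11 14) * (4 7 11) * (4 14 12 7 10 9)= (4 10 9)(6 13 14)(7 11 12)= [0, 1, 2, 3, 10, 5, 13, 11, 8, 4, 9, 12, 7, 14, 6]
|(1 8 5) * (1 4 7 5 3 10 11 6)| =6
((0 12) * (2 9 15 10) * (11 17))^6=((0 12)(2 9 15 10)(11 17))^6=(17)(2 15)(9 10)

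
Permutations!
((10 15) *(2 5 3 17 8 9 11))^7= ((2 5 3 17 8 9 11)(10 15))^7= (17)(10 15)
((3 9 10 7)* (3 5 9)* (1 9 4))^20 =(1 10 5)(4 9 7)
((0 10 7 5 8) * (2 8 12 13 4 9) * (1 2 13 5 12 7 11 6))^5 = (0 2 6 10 8 1 11)(4 13 9)(5 12 7)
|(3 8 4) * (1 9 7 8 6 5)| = 8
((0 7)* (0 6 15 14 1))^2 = ((0 7 6 15 14 1))^2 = (0 6 14)(1 7 15)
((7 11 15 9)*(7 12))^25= (15)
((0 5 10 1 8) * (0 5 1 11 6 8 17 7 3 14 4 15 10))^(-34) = ((0 1 17 7 3 14 4 15 10 11 6 8 5))^(-34) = (0 14 6 17 15 5 3 11 1 4 8 7 10)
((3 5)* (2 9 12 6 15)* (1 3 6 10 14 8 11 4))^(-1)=((1 3 5 6 15 2 9 12 10 14 8 11 4))^(-1)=(1 4 11 8 14 10 12 9 2 15 6 5 3)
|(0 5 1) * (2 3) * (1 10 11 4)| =6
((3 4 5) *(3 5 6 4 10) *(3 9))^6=((3 10 9)(4 6))^6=(10)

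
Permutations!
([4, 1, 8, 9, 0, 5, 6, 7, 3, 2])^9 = [4, 1, 8, 9, 0, 5, 6, 7, 3, 2]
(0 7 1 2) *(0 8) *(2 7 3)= [3, 7, 8, 2, 4, 5, 6, 1, 0]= (0 3 2 8)(1 7)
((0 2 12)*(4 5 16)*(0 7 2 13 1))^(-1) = (0 1 13)(2 7 12)(4 16 5)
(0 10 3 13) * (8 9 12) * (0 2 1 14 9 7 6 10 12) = (0 12 8 7 6 10 3 13 2 1 14 9) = [12, 14, 1, 13, 4, 5, 10, 6, 7, 0, 3, 11, 8, 2, 9]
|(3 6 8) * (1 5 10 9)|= 12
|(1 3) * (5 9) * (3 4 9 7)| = |(1 4 9 5 7 3)| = 6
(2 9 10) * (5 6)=[0, 1, 9, 3, 4, 6, 5, 7, 8, 10, 2]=(2 9 10)(5 6)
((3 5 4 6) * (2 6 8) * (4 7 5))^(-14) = ((2 6 3 4 8)(5 7))^(-14) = (2 6 3 4 8)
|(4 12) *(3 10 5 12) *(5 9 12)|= 5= |(3 10 9 12 4)|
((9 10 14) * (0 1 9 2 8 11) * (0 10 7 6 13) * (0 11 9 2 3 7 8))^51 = ((0 1 2)(3 7 6 13 11 10 14)(8 9))^51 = (3 6 11 14 7 13 10)(8 9)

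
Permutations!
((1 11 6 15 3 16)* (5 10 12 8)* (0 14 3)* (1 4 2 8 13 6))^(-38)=(0 14 3 16 4 2 8 5 10 12 13 6 15)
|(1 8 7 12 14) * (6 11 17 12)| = 8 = |(1 8 7 6 11 17 12 14)|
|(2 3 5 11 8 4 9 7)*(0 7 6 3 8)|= 10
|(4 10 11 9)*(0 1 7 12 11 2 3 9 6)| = |(0 1 7 12 11 6)(2 3 9 4 10)| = 30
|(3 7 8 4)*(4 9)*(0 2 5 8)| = |(0 2 5 8 9 4 3 7)| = 8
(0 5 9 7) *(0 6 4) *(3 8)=(0 5 9 7 6 4)(3 8)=[5, 1, 2, 8, 0, 9, 4, 6, 3, 7]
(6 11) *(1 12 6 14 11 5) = (1 12 6 5)(11 14) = [0, 12, 2, 3, 4, 1, 5, 7, 8, 9, 10, 14, 6, 13, 11]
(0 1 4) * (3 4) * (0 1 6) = (0 6)(1 3 4) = [6, 3, 2, 4, 1, 5, 0]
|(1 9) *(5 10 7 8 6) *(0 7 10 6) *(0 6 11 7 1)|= |(0 1 9)(5 11 7 8 6)|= 15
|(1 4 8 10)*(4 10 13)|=|(1 10)(4 8 13)|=6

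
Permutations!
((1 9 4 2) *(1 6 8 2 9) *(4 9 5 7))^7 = (9)(2 6 8)(4 5 7)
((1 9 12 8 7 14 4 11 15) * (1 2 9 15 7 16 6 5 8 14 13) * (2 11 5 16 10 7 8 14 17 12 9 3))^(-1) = ((1 15 11 8 10 7 13)(2 3)(4 5 14)(6 16)(12 17))^(-1) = (1 13 7 10 8 11 15)(2 3)(4 14 5)(6 16)(12 17)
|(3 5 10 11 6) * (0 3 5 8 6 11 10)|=5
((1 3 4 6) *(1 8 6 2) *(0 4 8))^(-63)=((0 4 2 1 3 8 6))^(-63)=(8)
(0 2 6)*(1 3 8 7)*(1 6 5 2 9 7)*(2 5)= (0 9 7 6)(1 3 8)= [9, 3, 2, 8, 4, 5, 0, 6, 1, 7]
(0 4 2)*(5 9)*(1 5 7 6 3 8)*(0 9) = (0 4 2 9 7 6 3 8 1 5) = [4, 5, 9, 8, 2, 0, 3, 6, 1, 7]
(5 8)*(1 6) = (1 6)(5 8) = [0, 6, 2, 3, 4, 8, 1, 7, 5]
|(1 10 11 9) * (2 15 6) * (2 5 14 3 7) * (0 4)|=28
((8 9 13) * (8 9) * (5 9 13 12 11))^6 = (13)(5 12)(9 11)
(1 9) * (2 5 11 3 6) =(1 9)(2 5 11 3 6) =[0, 9, 5, 6, 4, 11, 2, 7, 8, 1, 10, 3]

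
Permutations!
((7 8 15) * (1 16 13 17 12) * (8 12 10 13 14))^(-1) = (1 12 7 15 8 14 16)(10 17 13)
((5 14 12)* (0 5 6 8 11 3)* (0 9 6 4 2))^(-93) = (0 12)(2 14)(3 6 11 9 8)(4 5)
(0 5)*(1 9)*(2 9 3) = (0 5)(1 3 2 9) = [5, 3, 9, 2, 4, 0, 6, 7, 8, 1]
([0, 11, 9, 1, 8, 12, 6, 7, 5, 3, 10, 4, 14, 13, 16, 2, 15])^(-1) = (1 3 9 2 15 16 14 12 5 8 4 11)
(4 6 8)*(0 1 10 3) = [1, 10, 2, 0, 6, 5, 8, 7, 4, 9, 3] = (0 1 10 3)(4 6 8)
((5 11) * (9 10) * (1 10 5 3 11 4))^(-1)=(1 4 5 9 10)(3 11)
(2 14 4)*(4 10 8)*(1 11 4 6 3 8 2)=(1 11 4)(2 14 10)(3 8 6)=[0, 11, 14, 8, 1, 5, 3, 7, 6, 9, 2, 4, 12, 13, 10]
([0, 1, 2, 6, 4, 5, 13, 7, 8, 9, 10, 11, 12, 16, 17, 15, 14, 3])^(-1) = (3 17 14 16 13 6)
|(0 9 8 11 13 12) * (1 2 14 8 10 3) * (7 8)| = |(0 9 10 3 1 2 14 7 8 11 13 12)| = 12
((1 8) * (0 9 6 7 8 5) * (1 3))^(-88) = ((0 9 6 7 8 3 1 5))^(-88) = (9)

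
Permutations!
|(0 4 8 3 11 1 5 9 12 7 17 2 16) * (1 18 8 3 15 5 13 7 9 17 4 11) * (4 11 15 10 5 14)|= 16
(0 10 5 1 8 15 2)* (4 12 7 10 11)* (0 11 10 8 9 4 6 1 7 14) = (0 10 5 7 8 15 2 11 6 1 9 4 12 14) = [10, 9, 11, 3, 12, 7, 1, 8, 15, 4, 5, 6, 14, 13, 0, 2]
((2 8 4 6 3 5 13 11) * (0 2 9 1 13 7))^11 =(0 4 5 2 6 7 8 3)(1 9 11 13)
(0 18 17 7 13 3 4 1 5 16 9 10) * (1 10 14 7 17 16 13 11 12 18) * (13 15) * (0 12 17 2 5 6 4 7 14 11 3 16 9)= (0 1 6 4 10 12 18 9 11 17 2 5 15 13 16)(3 7)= [1, 6, 5, 7, 10, 15, 4, 3, 8, 11, 12, 17, 18, 16, 14, 13, 0, 2, 9]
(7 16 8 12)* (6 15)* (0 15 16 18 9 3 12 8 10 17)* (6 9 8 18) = (0 15 9 3 12 7 6 16 10 17)(8 18) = [15, 1, 2, 12, 4, 5, 16, 6, 18, 3, 17, 11, 7, 13, 14, 9, 10, 0, 8]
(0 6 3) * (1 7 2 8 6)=(0 1 7 2 8 6 3)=[1, 7, 8, 0, 4, 5, 3, 2, 6]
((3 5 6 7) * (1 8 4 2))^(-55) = ((1 8 4 2)(3 5 6 7))^(-55) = (1 8 4 2)(3 5 6 7)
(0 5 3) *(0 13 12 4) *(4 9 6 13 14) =(0 5 3 14 4)(6 13 12 9) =[5, 1, 2, 14, 0, 3, 13, 7, 8, 6, 10, 11, 9, 12, 4]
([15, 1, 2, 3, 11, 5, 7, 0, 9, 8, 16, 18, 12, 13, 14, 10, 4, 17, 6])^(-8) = [15, 1, 2, 3, 11, 5, 7, 0, 8, 9, 16, 18, 12, 13, 14, 10, 4, 17, 6]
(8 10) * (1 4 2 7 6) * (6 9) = (1 4 2 7 9 6)(8 10) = [0, 4, 7, 3, 2, 5, 1, 9, 10, 6, 8]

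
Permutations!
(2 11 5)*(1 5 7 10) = (1 5 2 11 7 10) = [0, 5, 11, 3, 4, 2, 6, 10, 8, 9, 1, 7]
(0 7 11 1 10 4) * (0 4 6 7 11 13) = (0 11 1 10 6 7 13) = [11, 10, 2, 3, 4, 5, 7, 13, 8, 9, 6, 1, 12, 0]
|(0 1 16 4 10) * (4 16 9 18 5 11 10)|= 7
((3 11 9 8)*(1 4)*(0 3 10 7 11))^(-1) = (0 3)(1 4)(7 10 8 9 11)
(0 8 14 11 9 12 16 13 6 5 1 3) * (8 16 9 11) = (0 16 13 6 5 1 3)(8 14)(9 12) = [16, 3, 2, 0, 4, 1, 5, 7, 14, 12, 10, 11, 9, 6, 8, 15, 13]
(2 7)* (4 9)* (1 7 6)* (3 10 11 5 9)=(1 7 2 6)(3 10 11 5 9 4)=[0, 7, 6, 10, 3, 9, 1, 2, 8, 4, 11, 5]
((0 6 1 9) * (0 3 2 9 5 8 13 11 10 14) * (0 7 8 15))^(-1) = (0 15 5 1 6)(2 3 9)(7 14 10 11 13 8)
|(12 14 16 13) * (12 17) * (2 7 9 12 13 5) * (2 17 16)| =|(2 7 9 12 14)(5 17 13 16)| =20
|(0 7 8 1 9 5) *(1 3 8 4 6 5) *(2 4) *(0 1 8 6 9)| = |(0 7 2 4 9 8 3 6 5 1)| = 10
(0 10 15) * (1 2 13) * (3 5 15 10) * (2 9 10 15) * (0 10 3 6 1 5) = (0 6 1 9 3)(2 13 5)(10 15) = [6, 9, 13, 0, 4, 2, 1, 7, 8, 3, 15, 11, 12, 5, 14, 10]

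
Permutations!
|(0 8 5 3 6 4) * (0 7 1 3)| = |(0 8 5)(1 3 6 4 7)| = 15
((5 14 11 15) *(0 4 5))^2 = ((0 4 5 14 11 15))^2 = (0 5 11)(4 14 15)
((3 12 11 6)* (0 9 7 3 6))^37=(0 9 7 3 12 11)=((0 9 7 3 12 11))^37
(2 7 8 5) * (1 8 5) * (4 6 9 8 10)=[0, 10, 7, 3, 6, 2, 9, 5, 1, 8, 4]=(1 10 4 6 9 8)(2 7 5)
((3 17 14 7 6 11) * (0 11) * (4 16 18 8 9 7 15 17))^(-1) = (0 6 7 9 8 18 16 4 3 11)(14 17 15)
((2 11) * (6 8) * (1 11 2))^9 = (1 11)(6 8)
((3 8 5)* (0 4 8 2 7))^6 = (0 7 2 3 5 8 4)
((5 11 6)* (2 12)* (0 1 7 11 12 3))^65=(0 7 6 12 3 1 11 5 2)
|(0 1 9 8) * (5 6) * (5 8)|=|(0 1 9 5 6 8)|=6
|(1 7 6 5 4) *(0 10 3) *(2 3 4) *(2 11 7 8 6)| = 11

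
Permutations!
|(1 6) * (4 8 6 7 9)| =6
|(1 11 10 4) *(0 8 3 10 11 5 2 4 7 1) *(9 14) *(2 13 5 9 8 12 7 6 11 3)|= 36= |(0 12 7 1 9 14 8 2 4)(3 10 6 11)(5 13)|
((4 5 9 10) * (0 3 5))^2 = ((0 3 5 9 10 4))^2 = (0 5 10)(3 9 4)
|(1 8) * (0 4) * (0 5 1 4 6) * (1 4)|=2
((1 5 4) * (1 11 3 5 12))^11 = (1 12)(3 11 4 5)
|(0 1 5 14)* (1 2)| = 5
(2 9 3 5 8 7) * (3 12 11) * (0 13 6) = [13, 1, 9, 5, 4, 8, 0, 2, 7, 12, 10, 3, 11, 6] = (0 13 6)(2 9 12 11 3 5 8 7)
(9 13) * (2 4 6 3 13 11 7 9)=(2 4 6 3 13)(7 9 11)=[0, 1, 4, 13, 6, 5, 3, 9, 8, 11, 10, 7, 12, 2]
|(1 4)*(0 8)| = |(0 8)(1 4)| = 2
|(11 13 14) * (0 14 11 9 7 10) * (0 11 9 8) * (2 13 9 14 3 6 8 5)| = 4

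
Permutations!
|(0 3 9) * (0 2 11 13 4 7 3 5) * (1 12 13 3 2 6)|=|(0 5)(1 12 13 4 7 2 11 3 9 6)|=10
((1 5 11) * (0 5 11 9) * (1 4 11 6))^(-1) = ((0 5 9)(1 6)(4 11))^(-1) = (0 9 5)(1 6)(4 11)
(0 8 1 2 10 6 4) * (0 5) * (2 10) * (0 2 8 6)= (0 6 4 5 2 8 1 10)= [6, 10, 8, 3, 5, 2, 4, 7, 1, 9, 0]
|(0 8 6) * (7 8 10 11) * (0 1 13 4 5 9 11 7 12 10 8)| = 12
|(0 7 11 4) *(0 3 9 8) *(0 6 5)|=9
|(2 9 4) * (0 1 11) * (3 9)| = 12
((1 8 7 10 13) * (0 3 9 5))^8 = (1 10 8 13 7)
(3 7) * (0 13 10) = (0 13 10)(3 7) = [13, 1, 2, 7, 4, 5, 6, 3, 8, 9, 0, 11, 12, 10]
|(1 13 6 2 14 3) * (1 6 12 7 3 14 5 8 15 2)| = |(1 13 12 7 3 6)(2 5 8 15)| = 12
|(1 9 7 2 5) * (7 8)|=|(1 9 8 7 2 5)|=6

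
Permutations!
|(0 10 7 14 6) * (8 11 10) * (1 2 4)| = 21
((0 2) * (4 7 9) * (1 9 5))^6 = (1 9 4 7 5)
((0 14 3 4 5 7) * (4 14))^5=(0 4 5 7)(3 14)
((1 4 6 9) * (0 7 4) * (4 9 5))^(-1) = (0 1 9 7)(4 5 6)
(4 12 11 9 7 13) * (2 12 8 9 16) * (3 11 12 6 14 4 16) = (2 6 14 4 8 9 7 13 16)(3 11) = [0, 1, 6, 11, 8, 5, 14, 13, 9, 7, 10, 3, 12, 16, 4, 15, 2]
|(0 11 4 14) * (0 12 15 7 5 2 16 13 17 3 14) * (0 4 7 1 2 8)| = |(0 11 7 5 8)(1 2 16 13 17 3 14 12 15)| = 45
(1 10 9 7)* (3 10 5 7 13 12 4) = (1 5 7)(3 10 9 13 12 4) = [0, 5, 2, 10, 3, 7, 6, 1, 8, 13, 9, 11, 4, 12]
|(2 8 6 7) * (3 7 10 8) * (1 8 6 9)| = 6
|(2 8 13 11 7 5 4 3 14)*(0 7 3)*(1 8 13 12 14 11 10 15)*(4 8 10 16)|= |(0 7 5 8 12 14 2 13 16 4)(1 10 15)(3 11)|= 30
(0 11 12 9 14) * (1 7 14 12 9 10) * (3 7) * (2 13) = (0 11 9 12 10 1 3 7 14)(2 13) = [11, 3, 13, 7, 4, 5, 6, 14, 8, 12, 1, 9, 10, 2, 0]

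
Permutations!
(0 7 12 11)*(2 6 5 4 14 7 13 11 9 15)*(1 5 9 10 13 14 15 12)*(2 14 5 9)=(0 5 4 15 14 7 1 9 12 10 13 11)(2 6)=[5, 9, 6, 3, 15, 4, 2, 1, 8, 12, 13, 0, 10, 11, 7, 14]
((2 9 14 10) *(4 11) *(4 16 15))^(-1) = (2 10 14 9)(4 15 16 11)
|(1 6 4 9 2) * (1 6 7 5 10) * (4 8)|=20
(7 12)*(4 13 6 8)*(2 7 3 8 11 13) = (2 7 12 3 8 4)(6 11 13) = [0, 1, 7, 8, 2, 5, 11, 12, 4, 9, 10, 13, 3, 6]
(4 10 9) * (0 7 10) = (0 7 10 9 4) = [7, 1, 2, 3, 0, 5, 6, 10, 8, 4, 9]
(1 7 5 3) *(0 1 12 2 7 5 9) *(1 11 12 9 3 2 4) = [11, 5, 7, 9, 1, 2, 6, 3, 8, 0, 10, 12, 4] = (0 11 12 4 1 5 2 7 3 9)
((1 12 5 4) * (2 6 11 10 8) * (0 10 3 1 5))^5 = ((0 10 8 2 6 11 3 1 12)(4 5))^5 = (0 11 10 3 8 1 2 12 6)(4 5)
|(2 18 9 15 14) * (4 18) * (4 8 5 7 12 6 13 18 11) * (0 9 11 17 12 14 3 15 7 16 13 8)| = 10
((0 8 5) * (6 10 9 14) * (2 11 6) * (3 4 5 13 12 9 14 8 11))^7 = (0 4 2 10 11 5 3 14 6)(8 9 12 13)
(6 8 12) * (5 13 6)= (5 13 6 8 12)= [0, 1, 2, 3, 4, 13, 8, 7, 12, 9, 10, 11, 5, 6]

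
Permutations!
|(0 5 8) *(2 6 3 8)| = |(0 5 2 6 3 8)| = 6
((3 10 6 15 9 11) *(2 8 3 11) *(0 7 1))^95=((0 7 1)(2 8 3 10 6 15 9))^95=(0 1 7)(2 6 8 15 3 9 10)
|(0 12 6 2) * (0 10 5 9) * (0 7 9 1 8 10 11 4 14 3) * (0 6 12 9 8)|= |(0 9 7 8 10 5 1)(2 11 4 14 3 6)|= 42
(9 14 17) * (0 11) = (0 11)(9 14 17) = [11, 1, 2, 3, 4, 5, 6, 7, 8, 14, 10, 0, 12, 13, 17, 15, 16, 9]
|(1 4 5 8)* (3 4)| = 5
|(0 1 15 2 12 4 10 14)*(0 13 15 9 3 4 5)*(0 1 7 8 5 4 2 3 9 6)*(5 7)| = 8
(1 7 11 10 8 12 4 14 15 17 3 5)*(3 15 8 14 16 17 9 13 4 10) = (1 7 11 3 5)(4 16 17 15 9 13)(8 12 10 14) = [0, 7, 2, 5, 16, 1, 6, 11, 12, 13, 14, 3, 10, 4, 8, 9, 17, 15]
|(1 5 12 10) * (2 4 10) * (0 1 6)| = |(0 1 5 12 2 4 10 6)| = 8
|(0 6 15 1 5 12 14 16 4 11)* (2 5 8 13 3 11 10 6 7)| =16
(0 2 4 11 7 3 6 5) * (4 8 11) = (0 2 8 11 7 3 6 5) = [2, 1, 8, 6, 4, 0, 5, 3, 11, 9, 10, 7]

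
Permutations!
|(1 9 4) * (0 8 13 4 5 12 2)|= 9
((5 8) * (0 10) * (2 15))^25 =((0 10)(2 15)(5 8))^25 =(0 10)(2 15)(5 8)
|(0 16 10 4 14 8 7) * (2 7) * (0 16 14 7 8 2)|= 4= |(0 14 2 8)(4 7 16 10)|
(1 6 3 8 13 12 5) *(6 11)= (1 11 6 3 8 13 12 5)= [0, 11, 2, 8, 4, 1, 3, 7, 13, 9, 10, 6, 5, 12]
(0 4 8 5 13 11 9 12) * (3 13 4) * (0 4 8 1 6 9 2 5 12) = (0 3 13 11 2 5 8 12 4 1 6 9) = [3, 6, 5, 13, 1, 8, 9, 7, 12, 0, 10, 2, 4, 11]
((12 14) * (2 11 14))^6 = ((2 11 14 12))^6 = (2 14)(11 12)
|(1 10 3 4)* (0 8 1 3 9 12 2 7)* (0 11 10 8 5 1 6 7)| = |(0 5 1 8 6 7 11 10 9 12 2)(3 4)| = 22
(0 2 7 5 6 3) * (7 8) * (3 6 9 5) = (0 2 8 7 3)(5 9) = [2, 1, 8, 0, 4, 9, 6, 3, 7, 5]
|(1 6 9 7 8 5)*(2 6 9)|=10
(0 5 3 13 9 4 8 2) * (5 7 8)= [7, 1, 0, 13, 5, 3, 6, 8, 2, 4, 10, 11, 12, 9]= (0 7 8 2)(3 13 9 4 5)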